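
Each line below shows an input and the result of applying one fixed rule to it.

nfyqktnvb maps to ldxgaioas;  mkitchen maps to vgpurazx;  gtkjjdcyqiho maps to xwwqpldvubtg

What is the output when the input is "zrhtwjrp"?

ugjwecme

In each case the input is transformed by: shift every letter 13 places forward in the alphabet (wrapping around) — i.e. ROT13, then move the first 2 characters to the end (rotate left by 2).
On "zrhtwjrp": the first step gives "meugjwec", and the second then gives "ugjwecme".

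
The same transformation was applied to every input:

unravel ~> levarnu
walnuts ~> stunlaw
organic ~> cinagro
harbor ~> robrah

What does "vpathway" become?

What's happening: reverse the string.
"vpathway" → "yawhtapv".

yawhtapv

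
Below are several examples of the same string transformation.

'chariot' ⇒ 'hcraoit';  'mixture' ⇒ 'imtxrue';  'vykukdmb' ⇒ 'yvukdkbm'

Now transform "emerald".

merelad

The rule is to swap each adjacent pair of characters (1↔2, 3↔4, ...).
For "emerald" the result is "merelad".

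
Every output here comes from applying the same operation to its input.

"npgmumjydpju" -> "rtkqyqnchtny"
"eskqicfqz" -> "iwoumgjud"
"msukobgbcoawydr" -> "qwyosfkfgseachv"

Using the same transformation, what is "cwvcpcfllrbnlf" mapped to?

Rule — shift every letter 4 places forward in the alphabet (wrapping around).
"cwvcpcfllrbnlf" → "gazgtgjppvfrpj".

gazgtgjppvfrpj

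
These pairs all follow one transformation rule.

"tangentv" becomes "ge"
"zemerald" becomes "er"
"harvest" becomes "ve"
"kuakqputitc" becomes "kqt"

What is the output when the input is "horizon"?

iz

The pattern: swap each adjacent pair of characters (1↔2, 3↔4, ...), then keep one character in every 3, starting at position 3 (positions 3rd, 6th, 9th, ...).
"horizon" → "ohirozn" → "iz".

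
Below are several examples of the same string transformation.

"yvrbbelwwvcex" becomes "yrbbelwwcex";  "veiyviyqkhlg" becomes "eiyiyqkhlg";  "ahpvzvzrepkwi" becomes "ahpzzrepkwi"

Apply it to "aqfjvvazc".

The rule is to remove every "v".
For "aqfjvvazc" the result is "aqfjazc".

aqfjazc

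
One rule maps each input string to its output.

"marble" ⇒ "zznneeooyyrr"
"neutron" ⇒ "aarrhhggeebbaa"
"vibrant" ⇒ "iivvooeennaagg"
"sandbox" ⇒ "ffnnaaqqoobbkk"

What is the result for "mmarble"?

zzzznneeooyyrr

The transformation: double every character, then shift every letter 13 places forward in the alphabet (wrapping around) — i.e. ROT13.
Starting from "mmarble": after the first operation, "mmmmaarrbbllee"; after the second, "zzzznneeooyyrr".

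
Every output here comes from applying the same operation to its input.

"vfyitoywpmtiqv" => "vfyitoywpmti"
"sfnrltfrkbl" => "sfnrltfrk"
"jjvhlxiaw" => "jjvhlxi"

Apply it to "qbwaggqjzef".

qbwaggqjz

The pattern: delete the last 2 characters.
On "qbwaggqjzef" that produces "qbwaggqjz".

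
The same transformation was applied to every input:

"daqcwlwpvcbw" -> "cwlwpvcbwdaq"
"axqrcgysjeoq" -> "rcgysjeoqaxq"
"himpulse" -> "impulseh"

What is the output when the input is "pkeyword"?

Looking at the pairs, the operation is to swap the front and back halves of the string, then move the last 3 characters to the front (rotate right by 3).
On "pkeyword": the first step gives "wordpkey", and the second then gives "keywordp".
(Check on "daqcwlwpvcbw": → "wpvcbwdaqcwl" → "cwlwpvcbwdaq" ✓)

keywordp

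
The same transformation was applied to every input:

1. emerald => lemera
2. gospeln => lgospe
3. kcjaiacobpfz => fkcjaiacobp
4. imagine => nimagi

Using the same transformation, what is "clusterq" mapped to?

Rule — delete the last character, then move the last character to the front.
Starting from "clusterq": after the first operation, "cluster"; after the second, "rcluste".

rcluste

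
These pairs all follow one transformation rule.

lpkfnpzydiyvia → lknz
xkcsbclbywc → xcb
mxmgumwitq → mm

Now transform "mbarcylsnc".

Each output is the input with this applied: keep every other character starting from the first (positions 1st, 3rd, 5th, ...), then delete the last 3 characters.
For "mbarcylsnc" the result is "ma".

ma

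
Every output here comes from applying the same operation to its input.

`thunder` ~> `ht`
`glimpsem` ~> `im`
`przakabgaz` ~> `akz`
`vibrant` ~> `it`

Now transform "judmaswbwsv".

dsv

Looking at the pairs, the operation is to sort the characters into alphabetical order, then keep one character in every 3, starting at position 3 (positions 3rd, 6th, 9th, ...).
On "judmaswbwsv": the first step gives "abdjmssuvww", and the second then gives "dsv".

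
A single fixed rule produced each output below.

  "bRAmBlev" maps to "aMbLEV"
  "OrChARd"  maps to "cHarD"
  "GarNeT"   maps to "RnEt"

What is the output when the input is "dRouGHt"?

Rule — flip the case of every letter, then delete the first 2 characters.
Working it through for "dRouGHt": intermediate "DrOUghT", final "OUghT".

OUghT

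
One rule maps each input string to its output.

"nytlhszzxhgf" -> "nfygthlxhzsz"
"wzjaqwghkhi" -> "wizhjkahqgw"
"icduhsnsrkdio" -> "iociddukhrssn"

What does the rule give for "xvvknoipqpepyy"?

Looking at the pairs, the operation is to take characters alternately from the front and the back (1st, last, 2nd, 2nd-last, ...).
Applying that to "xvvknoipqpepyy" gives "xyvyvpkenpoqip".

xyvyvpkenpoqip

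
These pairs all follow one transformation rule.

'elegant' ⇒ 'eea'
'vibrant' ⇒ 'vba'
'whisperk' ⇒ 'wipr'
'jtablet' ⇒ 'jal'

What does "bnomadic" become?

Rule — swap each adjacent pair of characters (1↔2, 3↔4, ...), then keep every other character starting from the second (positions 2nd, 4th, 6th, ...).
"bnomadic" → "boai".

boai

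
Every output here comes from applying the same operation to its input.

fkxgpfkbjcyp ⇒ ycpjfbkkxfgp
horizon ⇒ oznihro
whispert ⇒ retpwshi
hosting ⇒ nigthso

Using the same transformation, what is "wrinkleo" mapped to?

elokwnri

In each case the input is transformed by: move the last 2 characters to the front (rotate right by 2), then take characters alternately from the front and the back (1st, last, 2nd, 2nd-last, ...).
On "wrinkleo": the first step gives "eowrinkl", and the second then gives "elokwnri".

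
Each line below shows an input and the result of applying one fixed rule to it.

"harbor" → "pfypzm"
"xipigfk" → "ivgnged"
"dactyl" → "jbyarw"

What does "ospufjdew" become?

umqnsdhbc

The transformation: move the last character to the front, then shift every letter 2 places backward in the alphabet (wrapping around).
"ospufjdew" → "wospufjde" → "umqnsdhbc".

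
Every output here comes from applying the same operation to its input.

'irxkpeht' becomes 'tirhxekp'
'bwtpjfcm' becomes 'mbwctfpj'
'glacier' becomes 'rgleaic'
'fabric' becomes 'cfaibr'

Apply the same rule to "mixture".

The transformation: swap the first and last characters, then take characters alternately from the front and the back (1st, last, 2nd, 2nd-last, ...).
So "mixture" becomes "emirxut".
(Check on "glacier": → "rlacieg" → "rgleaic" ✓)

emirxut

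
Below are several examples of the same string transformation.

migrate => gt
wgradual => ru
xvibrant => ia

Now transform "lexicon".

xo

Looking at the pairs, the operation is to keep one character in every 3, starting at position 3 (positions 3rd, 6th, 9th, ...).
Applying that to "lexicon" gives "xo".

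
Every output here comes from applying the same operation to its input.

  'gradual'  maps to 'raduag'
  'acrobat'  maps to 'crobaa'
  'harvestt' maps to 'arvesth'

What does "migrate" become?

The transformation: delete the last character, then move the first character to the end.
"migrate" → "igratm".

igratm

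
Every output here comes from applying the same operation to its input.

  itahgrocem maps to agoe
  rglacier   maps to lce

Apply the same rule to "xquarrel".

ure

The rule is to keep every other character starting from the first (positions 1st, 3rd, 5th, ...), then delete the first character.
Starting from "xquarrel": after the first operation, "xure"; after the second, "ure".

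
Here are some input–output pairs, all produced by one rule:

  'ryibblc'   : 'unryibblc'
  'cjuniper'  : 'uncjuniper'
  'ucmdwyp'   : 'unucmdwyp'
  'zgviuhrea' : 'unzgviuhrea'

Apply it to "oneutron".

unoneutron

The pattern: prepend "un".
On "oneutron" that produces "unoneutron".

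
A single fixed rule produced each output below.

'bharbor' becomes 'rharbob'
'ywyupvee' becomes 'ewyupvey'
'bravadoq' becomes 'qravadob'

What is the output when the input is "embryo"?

ombrye

The rule is to swap the first and last characters.
"embryo" → "ombrye".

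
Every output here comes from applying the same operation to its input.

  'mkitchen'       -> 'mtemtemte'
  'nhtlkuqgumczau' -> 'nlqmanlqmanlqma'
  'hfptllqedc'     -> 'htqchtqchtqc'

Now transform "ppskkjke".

pkkpkkpkk

The pattern: keep one character in every 3, starting at position 1 (positions 1st, 4th, 7th, ...), then write the whole string 3 times in a row.
For "ppskkjke", step one produces "pkk"; step two turns that into "pkkpkkpkk".
(Check on "hfptllqedc": → "htqc" → "htqchtqchtqc" ✓)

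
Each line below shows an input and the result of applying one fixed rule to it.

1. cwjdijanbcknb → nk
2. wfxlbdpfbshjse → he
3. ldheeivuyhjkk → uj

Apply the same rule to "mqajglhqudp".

qp

The rule is to keep one character in every 3, starting at position 2 (positions 2nd, 5th, 8th, ...), then keep only the last 2 characters.
On "mqajglhqudp": the first step gives "qgqp", and the second then gives "qp".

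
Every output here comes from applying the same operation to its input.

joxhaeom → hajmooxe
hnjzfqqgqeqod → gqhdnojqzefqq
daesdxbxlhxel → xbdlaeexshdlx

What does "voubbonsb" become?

The pattern: take characters alternately from the front and the back (1st, last, 2nd, 2nd-last, ...), then move the last 2 characters to the front (rotate right by 2).
Working it through for "voubbonsb": intermediate "vbosunbob", final "obvbosunb".

obvbosunb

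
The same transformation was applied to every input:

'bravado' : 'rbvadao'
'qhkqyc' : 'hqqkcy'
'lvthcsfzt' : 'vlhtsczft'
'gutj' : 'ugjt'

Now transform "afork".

Rule — swap each adjacent pair of characters (1↔2, 3↔4, ...).
So "afork" becomes "farok".

farok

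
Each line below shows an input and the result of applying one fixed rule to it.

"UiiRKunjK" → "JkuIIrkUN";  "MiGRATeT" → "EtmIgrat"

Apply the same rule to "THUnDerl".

RLthuNdE

What's happening: move the last 2 characters to the front (rotate right by 2), then flip the case of every letter.
For "THUnDerl", step one produces "rlTHUnDe"; step two turns that into "RLthuNdE".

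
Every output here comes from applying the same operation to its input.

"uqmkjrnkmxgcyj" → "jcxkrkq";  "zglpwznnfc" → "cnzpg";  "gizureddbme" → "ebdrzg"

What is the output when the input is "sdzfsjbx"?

xjfd

The transformation: reverse the string, then keep every other character starting from the first (positions 1st, 3rd, 5th, ...).
For "sdzfsjbx", step one produces "xbjsfzds"; step two turns that into "xjfd".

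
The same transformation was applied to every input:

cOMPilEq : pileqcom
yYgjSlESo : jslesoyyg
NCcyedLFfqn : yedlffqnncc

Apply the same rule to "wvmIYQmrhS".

iyqmrhswvm

The rule is to move the first 3 characters to the end (rotate left by 3), then convert every letter to lowercase.
On "wvmIYQmrhS" that produces "iyqmrhswvm".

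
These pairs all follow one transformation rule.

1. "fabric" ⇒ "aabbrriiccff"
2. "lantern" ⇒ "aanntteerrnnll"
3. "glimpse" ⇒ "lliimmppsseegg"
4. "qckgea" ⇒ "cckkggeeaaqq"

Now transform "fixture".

iixxttuurreeff

Each output is the input with this applied: double every character, then move the first 2 characters to the end (rotate left by 2).
For "fixture" the result is "iixxttuurreeff".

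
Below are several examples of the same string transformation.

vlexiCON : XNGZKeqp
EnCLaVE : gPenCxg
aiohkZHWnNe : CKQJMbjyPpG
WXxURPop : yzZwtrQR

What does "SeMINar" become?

Each output is the input with this applied: shift every letter 2 places forward in the alphabet (wrapping around), then flip the case of every letter.
On "SeMINar": the first step gives "UgOKPct", and the second then gives "uGokpCT".

uGokpCT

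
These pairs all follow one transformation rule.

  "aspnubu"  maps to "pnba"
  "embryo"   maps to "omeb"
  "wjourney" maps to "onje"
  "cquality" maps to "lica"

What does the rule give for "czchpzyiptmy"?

ihcc

The rule is to sort the characters into reverse alphabetical order, then keep only the last 4 characters.
For "czchpzyiptmy" the result is "ihcc".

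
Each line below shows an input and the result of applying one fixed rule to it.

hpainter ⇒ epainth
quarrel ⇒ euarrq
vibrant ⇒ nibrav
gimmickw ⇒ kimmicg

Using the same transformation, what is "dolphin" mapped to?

iolphd

Looking at the pairs, the operation is to delete the last character, then swap the first and last characters.
Starting from "dolphin": after the first operation, "dolphi"; after the second, "iolphd".
(Check on "hpainter": → "hpainte" → "epainth" ✓)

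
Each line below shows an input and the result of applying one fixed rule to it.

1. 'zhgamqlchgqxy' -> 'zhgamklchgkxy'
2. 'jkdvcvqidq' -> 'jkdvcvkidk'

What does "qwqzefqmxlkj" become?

kwkzefkmxlkj

The pattern: replace every "q" with "k".
Applying that to "qwqzefqmxlkj" gives "kwkzefkmxlkj".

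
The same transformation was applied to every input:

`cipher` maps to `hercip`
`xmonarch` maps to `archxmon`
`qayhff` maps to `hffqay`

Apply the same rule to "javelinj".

Each output is the input with this applied: swap the front and back halves of the string.
Doing the same to "javelinj": "linjjave".

linjjave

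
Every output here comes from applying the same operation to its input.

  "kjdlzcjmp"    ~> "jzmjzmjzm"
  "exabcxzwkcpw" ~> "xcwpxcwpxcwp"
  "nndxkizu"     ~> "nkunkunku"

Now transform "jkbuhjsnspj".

khnjkhnjkhnj

The pattern: keep one character in every 3, starting at position 2 (positions 2nd, 5th, 8th, ...), then write the whole string 3 times in a row.
"jkbuhjsnspj" → "khnj" → "khnjkhnjkhnj".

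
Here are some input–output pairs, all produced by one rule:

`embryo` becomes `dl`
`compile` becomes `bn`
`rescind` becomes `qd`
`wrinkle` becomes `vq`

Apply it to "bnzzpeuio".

Looking at the pairs, the operation is to shift every letter 1 place backward in the alphabet (wrapping around), then keep only the first 2 characters.
Doing the same to "bnzzpeuio": "am".
(Check on "wrinkle": → "vqhmjkd" → "vq" ✓)

am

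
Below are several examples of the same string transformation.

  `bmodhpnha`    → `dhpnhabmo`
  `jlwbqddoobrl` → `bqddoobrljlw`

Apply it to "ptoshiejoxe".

Looking at the pairs, the operation is to move the first 3 characters to the end (rotate left by 3).
For "ptoshiejoxe" the result is "shiejoxepto".

shiejoxepto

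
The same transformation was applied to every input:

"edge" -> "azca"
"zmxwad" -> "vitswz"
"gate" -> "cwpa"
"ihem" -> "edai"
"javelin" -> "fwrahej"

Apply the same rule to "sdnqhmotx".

ozjmdikpt

Rule — shift every letter 4 places backward in the alphabet (wrapping around).
For "sdnqhmotx" the result is "ozjmdikpt".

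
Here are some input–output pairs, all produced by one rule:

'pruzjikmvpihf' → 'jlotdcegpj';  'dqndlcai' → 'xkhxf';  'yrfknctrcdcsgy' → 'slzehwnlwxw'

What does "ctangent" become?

wnuha

Looking at the pairs, the operation is to delete the last 3 characters, then shift every letter 6 places backward in the alphabet (wrapping around).
Working it through for "ctangent": intermediate "ctang", final "wnuha".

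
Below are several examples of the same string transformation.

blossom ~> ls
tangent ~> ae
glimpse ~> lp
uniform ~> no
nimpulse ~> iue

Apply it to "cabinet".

What's happening: keep one character in every 3, starting at position 2 (positions 2nd, 5th, 8th, ...).
"cabinet" → "an".

an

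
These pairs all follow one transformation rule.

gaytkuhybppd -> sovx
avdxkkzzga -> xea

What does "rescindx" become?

The pattern: shift every letter 6 places backward in the alphabet (wrapping around), then keep one character in every 3, starting at position 3 (positions 3rd, 6th, 9th, ...).
Applying both steps to "rescindx": "lymwchxr", then "mh".

mh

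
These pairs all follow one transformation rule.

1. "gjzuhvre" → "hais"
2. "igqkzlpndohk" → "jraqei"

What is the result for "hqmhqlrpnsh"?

The rule is to shift every letter 1 place forward in the alphabet (wrapping around), then keep every other character starting from the first (positions 1st, 3rd, 5th, ...).
Doing the same to "hqmhqlrpnsh": "inrsoi".

inrsoi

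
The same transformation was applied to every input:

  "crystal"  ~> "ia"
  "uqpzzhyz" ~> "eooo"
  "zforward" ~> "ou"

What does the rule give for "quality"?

In each case the input is transformed by: shift every letter 11 places backward in the alphabet (wrapping around), then keep only the vowels.
On "quality" that produces "ai".

ai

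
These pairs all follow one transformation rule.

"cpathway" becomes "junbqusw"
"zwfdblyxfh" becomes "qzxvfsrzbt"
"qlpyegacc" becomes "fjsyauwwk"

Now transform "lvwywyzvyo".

pqsqstpsif

The pattern: shift every letter 6 places backward in the alphabet (wrapping around), then move the first character to the end.
Applying both steps to "lvwywyzvyo": "fpqsqstpsi", then "pqsqstpsif".
(Check on "cpathway": → "wjunbqus" → "junbqusw" ✓)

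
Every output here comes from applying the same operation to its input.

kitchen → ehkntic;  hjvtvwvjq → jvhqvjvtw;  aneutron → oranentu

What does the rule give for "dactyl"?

ytdlca

The pattern: move the last 3 characters to the front (rotate right by 3), then swap each adjacent pair of characters (1↔2, 3↔4, ...).
Working it through for "dactyl": intermediate "tyldac", final "ytdlca".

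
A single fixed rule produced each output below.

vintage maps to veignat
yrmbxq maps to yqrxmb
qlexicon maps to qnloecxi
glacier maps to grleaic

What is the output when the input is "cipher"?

crieph

The pattern: take characters alternately from the front and the back (1st, last, 2nd, 2nd-last, ...).
"cipher" → "crieph".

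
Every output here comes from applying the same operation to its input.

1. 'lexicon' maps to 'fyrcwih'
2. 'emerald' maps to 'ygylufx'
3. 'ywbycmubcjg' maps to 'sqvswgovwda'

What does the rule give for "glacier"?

afuwcyl

In each case the input is transformed by: shift every letter 6 places backward in the alphabet (wrapping around).
On "glacier" that produces "afuwcyl".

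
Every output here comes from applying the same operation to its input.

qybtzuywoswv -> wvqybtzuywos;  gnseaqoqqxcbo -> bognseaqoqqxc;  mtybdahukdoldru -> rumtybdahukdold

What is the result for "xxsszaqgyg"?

Rule — move the last 2 characters to the front (rotate right by 2).
For "xxsszaqgyg" the result is "ygxxsszaqg".

ygxxsszaqg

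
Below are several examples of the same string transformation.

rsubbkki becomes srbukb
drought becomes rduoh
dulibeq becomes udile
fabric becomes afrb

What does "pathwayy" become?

Looking at the pairs, the operation is to swap each adjacent pair of characters (1↔2, 3↔4, ...), then delete the last 2 characters.
Working it through for "pathwayy": intermediate "aphtawyy", final "aphtaw".

aphtaw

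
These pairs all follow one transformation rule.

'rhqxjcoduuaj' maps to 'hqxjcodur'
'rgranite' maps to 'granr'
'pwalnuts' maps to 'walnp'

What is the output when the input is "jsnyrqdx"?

In each case the input is transformed by: delete the last 3 characters, then move the first character to the end.
On "jsnyrqdx": the first step gives "jsnyr", and the second then gives "snyrj".

snyrj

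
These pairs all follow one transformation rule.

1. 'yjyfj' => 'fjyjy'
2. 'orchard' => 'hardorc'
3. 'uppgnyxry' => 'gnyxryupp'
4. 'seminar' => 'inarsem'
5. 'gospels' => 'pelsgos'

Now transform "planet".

netpla

In each case the input is transformed by: move the first 3 characters to the end (rotate left by 3).
On "planet" that produces "netpla".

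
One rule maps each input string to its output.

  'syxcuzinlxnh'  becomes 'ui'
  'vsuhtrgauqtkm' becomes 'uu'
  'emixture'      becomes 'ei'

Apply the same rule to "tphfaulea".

In each case the input is transformed by: keep every other character starting from the first (positions 1st, 3rd, 5th, ...), then keep only the vowels.
For "tphfaulea", step one produces "thala"; step two turns that into "aa".

aa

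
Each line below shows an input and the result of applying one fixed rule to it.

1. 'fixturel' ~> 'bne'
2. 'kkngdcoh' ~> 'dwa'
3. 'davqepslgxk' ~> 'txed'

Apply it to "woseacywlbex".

Each output is the input with this applied: keep one character in every 3, starting at position 2 (positions 2nd, 5th, 8th, ...), then shift every letter 7 places backward in the alphabet (wrapping around).
"woseacywlbex" → "oawe" → "htpx".

htpx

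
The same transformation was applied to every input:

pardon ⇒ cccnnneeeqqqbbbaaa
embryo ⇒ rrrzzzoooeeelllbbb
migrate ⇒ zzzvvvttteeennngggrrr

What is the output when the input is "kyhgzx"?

What's happening: repeat every character 3 times, then shift every letter 13 places forward in the alphabet (wrapping around) — i.e. ROT13.
Doing the same to "kyhgzx": "xxxllluuutttmmmkkk".
(Check on "pardon": → "pppaaarrrdddooonnn" → "cccnnneeeqqqbbbaaa" ✓)

xxxllluuutttmmmkkk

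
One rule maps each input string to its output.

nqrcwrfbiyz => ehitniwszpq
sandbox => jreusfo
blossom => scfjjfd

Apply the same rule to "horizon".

In each case the input is transformed by: shift every letter 9 places backward in the alphabet (wrapping around).
For "horizon" the result is "yfizqfe".

yfizqfe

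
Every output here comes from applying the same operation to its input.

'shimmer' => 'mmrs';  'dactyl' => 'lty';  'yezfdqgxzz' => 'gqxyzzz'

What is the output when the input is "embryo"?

The rule is to sort the characters into alphabetical order, then delete the first 3 characters.
Starting from "embryo": after the first operation, "bemory"; after the second, "ory".

ory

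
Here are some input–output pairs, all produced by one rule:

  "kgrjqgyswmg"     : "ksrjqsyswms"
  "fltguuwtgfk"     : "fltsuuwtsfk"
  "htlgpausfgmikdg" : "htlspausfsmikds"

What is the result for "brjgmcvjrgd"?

brjsmcvjrsd

The rule is to replace every "g" with "s".
Applying that to "brjgmcvjrgd" gives "brjsmcvjrsd".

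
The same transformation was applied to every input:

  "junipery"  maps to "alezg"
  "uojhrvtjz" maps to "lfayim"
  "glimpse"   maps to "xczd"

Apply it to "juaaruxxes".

Rule — delete the last 3 characters, then shift every letter 9 places backward in the alphabet (wrapping around).
"juaaruxxes" → "juaarux" → "alrrilo".

alrrilo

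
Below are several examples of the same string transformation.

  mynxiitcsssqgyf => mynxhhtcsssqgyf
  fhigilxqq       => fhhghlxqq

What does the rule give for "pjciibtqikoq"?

The pattern: replace every "i" with "h".
For "pjciibtqikoq" the result is "pjchhbtqhkoq".

pjchhbtqhkoq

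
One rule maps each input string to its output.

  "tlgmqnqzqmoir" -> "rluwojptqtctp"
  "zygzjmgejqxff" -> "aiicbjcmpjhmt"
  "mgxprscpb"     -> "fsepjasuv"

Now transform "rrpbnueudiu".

glxuuseqxhx

The pattern: shift every letter 3 places forward in the alphabet (wrapping around), then move the last 3 characters to the front (rotate right by 3).
On "rrpbnueudiu": the first step gives "uuseqxhxglx", and the second then gives "glxuuseqxhx".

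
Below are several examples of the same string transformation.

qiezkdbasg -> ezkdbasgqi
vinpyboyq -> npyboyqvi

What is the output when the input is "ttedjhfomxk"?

The transformation: move the first 2 characters to the end (rotate left by 2).
On "ttedjhfomxk" that produces "edjhfomxktt".

edjhfomxktt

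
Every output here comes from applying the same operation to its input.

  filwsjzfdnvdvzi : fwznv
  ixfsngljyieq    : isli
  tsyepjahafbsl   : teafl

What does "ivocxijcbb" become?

icjb

Rule — keep one character in every 3, starting at position 1 (positions 1st, 4th, 7th, ...).
On "ivocxijcbb" that produces "icjb".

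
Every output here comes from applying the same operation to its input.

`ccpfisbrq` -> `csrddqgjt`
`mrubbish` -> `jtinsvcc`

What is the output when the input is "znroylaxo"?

Rule — move the last 3 characters to the front (rotate right by 3), then shift every letter 1 place forward in the alphabet (wrapping around).
Working it through for "znroylaxo": intermediate "axoznroyl", final "bypaospzm".

bypaospzm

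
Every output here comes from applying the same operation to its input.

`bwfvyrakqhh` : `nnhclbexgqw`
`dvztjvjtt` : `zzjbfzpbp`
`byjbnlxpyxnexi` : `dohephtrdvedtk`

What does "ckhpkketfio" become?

ouiqnvqqkzl

Each output is the input with this applied: shift every letter 6 places forward in the alphabet (wrapping around), then move the last 2 characters to the front (rotate right by 2).
Working it through for "ckhpkketfio": intermediate "iqnvqqkzlou", final "ouiqnvqqkzl".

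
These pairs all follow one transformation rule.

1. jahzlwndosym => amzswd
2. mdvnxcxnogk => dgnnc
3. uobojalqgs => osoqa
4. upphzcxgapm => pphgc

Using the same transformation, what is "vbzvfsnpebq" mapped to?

bbvps

In each case the input is transformed by: keep every other character starting from the second (positions 2nd, 4th, 6th, ...), then take characters alternately from the front and the back (1st, last, 2nd, 2nd-last, ...).
Starting from "vbzvfsnpebq": after the first operation, "bvspb"; after the second, "bbvps".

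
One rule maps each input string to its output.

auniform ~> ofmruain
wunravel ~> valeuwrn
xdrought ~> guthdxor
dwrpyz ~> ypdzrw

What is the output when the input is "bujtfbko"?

bfokubtj

Rule — swap the front and back halves of the string, then swap each adjacent pair of characters (1↔2, 3↔4, ...).
For "bujtfbko", step one produces "fbkobujt"; step two turns that into "bfokubtj".
(Check on "xdrought": → "ughtxdro" → "guthdxor" ✓)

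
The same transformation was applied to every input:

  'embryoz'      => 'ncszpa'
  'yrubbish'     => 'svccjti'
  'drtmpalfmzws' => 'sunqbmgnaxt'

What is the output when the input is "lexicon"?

fyjdpo

In each case the input is transformed by: shift every letter 1 place forward in the alphabet (wrapping around), then delete the first character.
Applying that to "lexicon" gives "fyjdpo".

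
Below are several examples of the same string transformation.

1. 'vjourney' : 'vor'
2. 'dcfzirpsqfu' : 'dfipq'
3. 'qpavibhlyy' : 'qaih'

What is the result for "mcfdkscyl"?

In each case the input is transformed by: delete the last 2 characters, then keep every other character starting from the first (positions 1st, 3rd, 5th, ...).
Working it through for "mcfdkscyl": intermediate "mcfdksc", final "mfkc".

mfkc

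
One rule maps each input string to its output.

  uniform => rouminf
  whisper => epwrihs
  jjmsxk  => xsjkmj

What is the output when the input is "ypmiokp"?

Rule — move the last 3 characters to the front (rotate right by 3), then swap each adjacent pair of characters (1↔2, 3↔4, ...).
On "ypmiokp": the first step gives "okpypmi", and the second then gives "koypmpi".

koypmpi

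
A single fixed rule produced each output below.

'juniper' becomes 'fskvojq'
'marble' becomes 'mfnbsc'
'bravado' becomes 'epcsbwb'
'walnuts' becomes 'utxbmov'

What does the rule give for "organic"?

jdpshbo

Looking at the pairs, the operation is to move the last 2 characters to the front (rotate right by 2), then shift every letter 1 place forward in the alphabet (wrapping around).
"organic" → "icorgan" → "jdpshbo".
(Check on "marble": → "lemarb" → "mfnbsc" ✓)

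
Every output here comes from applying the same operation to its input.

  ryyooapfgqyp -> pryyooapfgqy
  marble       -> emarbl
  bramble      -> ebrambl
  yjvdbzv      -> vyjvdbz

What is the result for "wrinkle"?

ewrinkl

The rule is to move the last character to the front.
On "wrinkle" that produces "ewrinkl".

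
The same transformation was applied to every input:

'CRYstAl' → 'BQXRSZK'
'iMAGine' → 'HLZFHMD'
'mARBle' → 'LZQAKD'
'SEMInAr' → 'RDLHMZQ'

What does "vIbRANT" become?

UHAQZMS

What's happening: shift every letter 1 place backward in the alphabet (wrapping around), then convert every letter to uppercase.
Starting from "vIbRANT": after the first operation, "uHaQZMS"; after the second, "UHAQZMS".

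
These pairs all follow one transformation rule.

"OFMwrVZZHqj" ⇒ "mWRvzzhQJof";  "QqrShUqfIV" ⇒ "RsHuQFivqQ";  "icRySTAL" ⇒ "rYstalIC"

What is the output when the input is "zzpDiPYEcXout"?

PdIpyeCxOUTZZ

Rule — flip the case of every letter, then move the first 2 characters to the end (rotate left by 2).
On "zzpDiPYEcXout": the first step gives "ZZPdIpyeCxOUT", and the second then gives "PdIpyeCxOUTZZ".
(Check on "OFMwrVZZHqj": → "ofmWRvzzhQJ" → "mWRvzzhQJof" ✓)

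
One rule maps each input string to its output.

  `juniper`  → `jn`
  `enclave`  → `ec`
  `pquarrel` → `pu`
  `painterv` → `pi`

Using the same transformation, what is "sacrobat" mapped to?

The pattern: keep every other character starting from the first (positions 1st, 3rd, 5th, ...), then delete the last 2 characters.
On "sacrobat": the first step gives "scoa", and the second then gives "sc".

sc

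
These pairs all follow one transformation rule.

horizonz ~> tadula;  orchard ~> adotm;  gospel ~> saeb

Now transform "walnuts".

imxzg

Each output is the input with this applied: delete the last 2 characters, then shift every letter 12 places forward in the alphabet (wrapping around).
"walnuts" → "walnu" → "imxzg".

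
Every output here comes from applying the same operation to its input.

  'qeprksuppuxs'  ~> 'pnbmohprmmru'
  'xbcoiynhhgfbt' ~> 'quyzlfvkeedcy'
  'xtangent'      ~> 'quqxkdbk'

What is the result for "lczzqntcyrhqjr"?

oizwwnkqzvoeng

Rule — move the last character to the front, then shift every letter 3 places backward in the alphabet (wrapping around).
"lczzqntcyrhqjr" → "rlczzqntcyrhqj" → "oizwwnkqzvoeng".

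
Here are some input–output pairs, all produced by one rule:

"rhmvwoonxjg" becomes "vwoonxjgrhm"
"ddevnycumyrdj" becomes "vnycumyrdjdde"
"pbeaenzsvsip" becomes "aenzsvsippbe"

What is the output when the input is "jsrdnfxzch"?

dnfxzchjsr

Each output is the input with this applied: move the first 3 characters to the end (rotate left by 3).
For "jsrdnfxzch" the result is "dnfxzchjsr".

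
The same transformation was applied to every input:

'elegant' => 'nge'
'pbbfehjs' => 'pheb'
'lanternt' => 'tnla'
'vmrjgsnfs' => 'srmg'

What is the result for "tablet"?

The rule is to sort the characters into reverse alphabetical order, then keep every other character starting from the second (positions 2nd, 4th, 6th, ...).
For "tablet", step one produces "ttleba"; step two turns that into "tea".
(Check on "pbbfehjs": → "spjhfebb" → "pheb" ✓)

tea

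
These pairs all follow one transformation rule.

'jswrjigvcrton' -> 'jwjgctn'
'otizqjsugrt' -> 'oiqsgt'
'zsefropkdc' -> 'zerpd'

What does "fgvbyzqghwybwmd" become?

Each output is the input with this applied: keep every other character starting from the first (positions 1st, 3rd, 5th, ...).
Applying that to "fgvbyzqghwybwmd" gives "fvyqhywd".

fvyqhywd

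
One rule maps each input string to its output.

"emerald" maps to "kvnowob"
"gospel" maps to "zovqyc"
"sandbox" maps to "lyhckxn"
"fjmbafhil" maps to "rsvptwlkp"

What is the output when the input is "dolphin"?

rsxnyvz

The pattern: shift every letter 10 places forward in the alphabet (wrapping around), then move the last 3 characters to the front (rotate right by 3).
On "dolphin": the first step gives "nyvzrsx", and the second then gives "rsxnyvz".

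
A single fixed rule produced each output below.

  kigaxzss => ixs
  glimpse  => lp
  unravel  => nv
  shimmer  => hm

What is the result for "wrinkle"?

The rule is to keep one character in every 3, starting at position 2 (positions 2nd, 5th, 8th, ...).
For "wrinkle" the result is "rk".

rk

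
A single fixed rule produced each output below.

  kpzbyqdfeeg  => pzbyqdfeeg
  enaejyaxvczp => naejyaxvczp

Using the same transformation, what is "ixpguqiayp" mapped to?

The transformation: delete the first character.
Doing the same to "ixpguqiayp": "xpguqiayp".

xpguqiayp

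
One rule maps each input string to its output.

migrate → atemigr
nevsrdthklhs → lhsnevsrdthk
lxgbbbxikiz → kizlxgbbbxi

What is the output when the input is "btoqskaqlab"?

labbtoqskaq

Rule — move the last 3 characters to the front (rotate right by 3).
Applying that to "btoqskaqlab" gives "labbtoqskaq".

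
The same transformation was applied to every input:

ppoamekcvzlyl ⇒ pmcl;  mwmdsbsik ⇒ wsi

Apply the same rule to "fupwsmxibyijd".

The pattern: keep one character in every 3, starting at position 2 (positions 2nd, 5th, 8th, ...).
So "fupwsmxibyijd" becomes "usii".

usii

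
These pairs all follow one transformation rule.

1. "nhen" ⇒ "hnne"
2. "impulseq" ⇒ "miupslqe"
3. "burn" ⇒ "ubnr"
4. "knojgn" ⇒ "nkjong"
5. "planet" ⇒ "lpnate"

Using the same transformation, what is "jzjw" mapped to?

zjwj

Looking at the pairs, the operation is to swap each adjacent pair of characters (1↔2, 3↔4, ...).
On "jzjw" that produces "zjwj".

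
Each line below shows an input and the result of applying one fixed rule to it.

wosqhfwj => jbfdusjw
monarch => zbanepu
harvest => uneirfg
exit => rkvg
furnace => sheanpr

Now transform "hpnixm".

ucavkz

Rule — shift every letter 13 places forward in the alphabet (wrapping around) — i.e. ROT13.
On "hpnixm" that produces "ucavkz".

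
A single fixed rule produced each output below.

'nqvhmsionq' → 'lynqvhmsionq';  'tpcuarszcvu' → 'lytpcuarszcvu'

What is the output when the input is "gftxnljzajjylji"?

Each output is the input with this applied: prepend "ly".
"gftxnljzajjylji" → "lygftxnljzajjylji".

lygftxnljzajjylji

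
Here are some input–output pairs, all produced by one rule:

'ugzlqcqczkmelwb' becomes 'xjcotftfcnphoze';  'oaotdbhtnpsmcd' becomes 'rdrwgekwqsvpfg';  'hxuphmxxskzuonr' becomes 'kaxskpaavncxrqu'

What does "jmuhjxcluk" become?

The pattern: shift every letter 3 places forward in the alphabet (wrapping around).
Applying that to "jmuhjxcluk" gives "mpxkmafoxn".

mpxkmafoxn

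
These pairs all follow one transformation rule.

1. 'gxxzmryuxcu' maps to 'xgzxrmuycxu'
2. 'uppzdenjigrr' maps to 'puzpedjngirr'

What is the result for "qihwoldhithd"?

Each output is the input with this applied: swap each adjacent pair of characters (1↔2, 3↔4, ...).
Doing the same to "qihwoldhithd": "iqwhlohdtidh".

iqwhlohdtidh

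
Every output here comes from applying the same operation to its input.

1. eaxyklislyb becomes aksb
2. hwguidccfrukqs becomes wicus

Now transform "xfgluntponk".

Rule — keep one character in every 3, starting at position 2 (positions 2nd, 5th, 8th, ...).
For "xfgluntponk" the result is "fupk".

fupk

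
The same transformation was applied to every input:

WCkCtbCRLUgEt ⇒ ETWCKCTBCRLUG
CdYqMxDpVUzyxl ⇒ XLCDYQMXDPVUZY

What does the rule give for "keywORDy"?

The pattern: move the last 2 characters to the front (rotate right by 2), then convert every letter to uppercase.
For "keywORDy" the result is "DYKEYWOR".

DYKEYWOR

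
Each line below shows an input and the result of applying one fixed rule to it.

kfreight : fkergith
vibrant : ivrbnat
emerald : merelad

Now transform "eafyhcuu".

aeyfchuu

The rule is to swap each adjacent pair of characters (1↔2, 3↔4, ...).
Doing the same to "eafyhcuu": "aeyfchuu".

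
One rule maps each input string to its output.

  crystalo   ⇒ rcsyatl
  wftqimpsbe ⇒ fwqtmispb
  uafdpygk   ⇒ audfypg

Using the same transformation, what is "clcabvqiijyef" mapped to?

lcacvbiqjiey

Each output is the input with this applied: delete the last character, then swap each adjacent pair of characters (1↔2, 3↔4, ...).
Applying both steps to "clcabvqiijyef": "clcabvqiijye", then "lcacvbiqjiey".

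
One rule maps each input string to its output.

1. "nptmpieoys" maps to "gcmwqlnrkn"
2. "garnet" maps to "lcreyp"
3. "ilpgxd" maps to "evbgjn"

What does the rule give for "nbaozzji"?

xxhglzym

The rule is to swap the front and back halves of the string, then shift every letter 2 places backward in the alphabet (wrapping around).
For "nbaozzji", step one produces "zzjinbao"; step two turns that into "xxhglzym".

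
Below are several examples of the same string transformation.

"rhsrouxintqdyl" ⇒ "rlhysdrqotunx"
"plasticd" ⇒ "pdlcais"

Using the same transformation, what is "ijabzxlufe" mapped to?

iejfaublz

The rule is to take characters alternately from the front and the back (1st, last, 2nd, 2nd-last, ...), then delete the last character.
For "ijabzxlufe", step one produces "iejfaublzx"; step two turns that into "iejfaublz".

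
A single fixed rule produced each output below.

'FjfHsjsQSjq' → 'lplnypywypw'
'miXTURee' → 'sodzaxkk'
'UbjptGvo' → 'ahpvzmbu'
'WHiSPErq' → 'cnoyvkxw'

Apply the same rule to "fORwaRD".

The rule is to shift every letter 6 places forward in the alphabet (wrapping around), then convert every letter to lowercase.
Starting from "fORwaRD": after the first operation, "lUXcgXJ"; after the second, "luxcgxj".

luxcgxj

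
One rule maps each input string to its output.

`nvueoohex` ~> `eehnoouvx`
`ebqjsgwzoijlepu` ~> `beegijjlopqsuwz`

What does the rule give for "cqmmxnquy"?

The rule is to sort the characters into alphabetical order.
"cqmmxnquy" → "cmmnqquxy".

cmmnqquxy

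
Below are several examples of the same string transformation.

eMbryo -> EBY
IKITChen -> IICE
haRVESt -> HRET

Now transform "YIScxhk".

YSXK

What's happening: keep every other character starting from the first (positions 1st, 3rd, 5th, ...), then convert every letter to uppercase.
Working it through for "YIScxhk": intermediate "YSxk", final "YSXK".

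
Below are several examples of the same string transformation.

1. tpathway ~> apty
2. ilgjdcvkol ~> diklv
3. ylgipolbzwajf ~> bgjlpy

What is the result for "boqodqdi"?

The pattern: sort the characters into alphabetical order, then keep every other character starting from the second (positions 2nd, 4th, 6th, ...).
"boqodqdi" → "bddiooqq" → "dioq".

dioq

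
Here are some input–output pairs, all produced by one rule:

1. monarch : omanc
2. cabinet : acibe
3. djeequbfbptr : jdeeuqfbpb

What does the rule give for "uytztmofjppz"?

Rule — swap each adjacent pair of characters (1↔2, 3↔4, ...), then delete the last 2 characters.
So "uytztmofjppz" becomes "yuztmtfopj".

yuztmtfopj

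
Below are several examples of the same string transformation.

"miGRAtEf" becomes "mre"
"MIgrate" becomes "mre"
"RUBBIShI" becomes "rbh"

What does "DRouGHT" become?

Rule — keep one character in every 3, starting at position 1 (positions 1st, 4th, 7th, ...), then convert every letter to lowercase.
On "DRouGHT": the first step gives "DuT", and the second then gives "dut".

dut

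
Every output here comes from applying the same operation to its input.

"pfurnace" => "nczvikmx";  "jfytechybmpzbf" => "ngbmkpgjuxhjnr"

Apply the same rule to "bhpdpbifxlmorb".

pxlxjqnftuwzjj

In each case the input is transformed by: move the first character to the end, then shift every letter 8 places forward in the alphabet (wrapping around).
Applying that to "bhpdpbifxlmorb" gives "pxlxjqnftuwzjj".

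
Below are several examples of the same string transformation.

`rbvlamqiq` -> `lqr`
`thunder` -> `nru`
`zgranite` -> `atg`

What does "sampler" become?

The rule is to move the first 3 characters to the end (rotate left by 3), then keep one character in every 3, starting at position 1 (positions 1st, 4th, 7th, ...).
For "sampler", step one produces "plersam"; step two turns that into "prm".

prm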